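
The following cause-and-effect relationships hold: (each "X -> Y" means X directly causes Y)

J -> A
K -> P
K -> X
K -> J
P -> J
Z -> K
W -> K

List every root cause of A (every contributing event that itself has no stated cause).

Tracing upstream from A: A ← J ← K ← Z.
A separate upstream branch: A ← J ← K ← W.
Each of those chain origins has no stated cause.

W, Z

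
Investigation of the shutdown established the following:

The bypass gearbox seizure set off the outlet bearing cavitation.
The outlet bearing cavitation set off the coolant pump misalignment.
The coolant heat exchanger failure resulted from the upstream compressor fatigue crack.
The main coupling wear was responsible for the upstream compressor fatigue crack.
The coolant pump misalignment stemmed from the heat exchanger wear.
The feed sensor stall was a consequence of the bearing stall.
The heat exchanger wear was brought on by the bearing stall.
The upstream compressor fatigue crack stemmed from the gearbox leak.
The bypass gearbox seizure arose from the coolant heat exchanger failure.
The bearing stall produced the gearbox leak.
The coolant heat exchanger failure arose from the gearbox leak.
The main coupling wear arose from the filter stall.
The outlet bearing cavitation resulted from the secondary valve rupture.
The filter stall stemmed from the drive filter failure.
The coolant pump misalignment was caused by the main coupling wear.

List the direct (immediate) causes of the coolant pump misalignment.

Upstream contributors include the bearing stall, the drive filter failure, the gearbox leak, the secondary valve rupture, the filter stall, the upstream compressor fatigue crack, the coolant heat exchanger failure, the bypass gearbox seizure, but only the heat exchanger wear, the main coupling wear, the outlet bearing cavitation feed directly into the coolant pump misalignment.

the heat exchanger wear, the main coupling wear, the outlet bearing cavitation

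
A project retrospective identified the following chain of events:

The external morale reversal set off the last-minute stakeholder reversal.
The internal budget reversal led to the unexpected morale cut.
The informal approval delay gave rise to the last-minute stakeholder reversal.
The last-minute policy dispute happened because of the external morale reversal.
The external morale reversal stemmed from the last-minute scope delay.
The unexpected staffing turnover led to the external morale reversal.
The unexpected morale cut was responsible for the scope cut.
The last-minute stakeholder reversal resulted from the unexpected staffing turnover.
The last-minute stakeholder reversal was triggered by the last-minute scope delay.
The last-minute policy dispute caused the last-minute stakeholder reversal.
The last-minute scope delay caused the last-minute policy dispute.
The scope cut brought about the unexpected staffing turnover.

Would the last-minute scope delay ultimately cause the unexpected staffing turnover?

The last-minute scope delay leads to the external morale reversal, the last-minute policy dispute, the last-minute stakeholder reversal; the unexpected staffing turnover is not among them.

No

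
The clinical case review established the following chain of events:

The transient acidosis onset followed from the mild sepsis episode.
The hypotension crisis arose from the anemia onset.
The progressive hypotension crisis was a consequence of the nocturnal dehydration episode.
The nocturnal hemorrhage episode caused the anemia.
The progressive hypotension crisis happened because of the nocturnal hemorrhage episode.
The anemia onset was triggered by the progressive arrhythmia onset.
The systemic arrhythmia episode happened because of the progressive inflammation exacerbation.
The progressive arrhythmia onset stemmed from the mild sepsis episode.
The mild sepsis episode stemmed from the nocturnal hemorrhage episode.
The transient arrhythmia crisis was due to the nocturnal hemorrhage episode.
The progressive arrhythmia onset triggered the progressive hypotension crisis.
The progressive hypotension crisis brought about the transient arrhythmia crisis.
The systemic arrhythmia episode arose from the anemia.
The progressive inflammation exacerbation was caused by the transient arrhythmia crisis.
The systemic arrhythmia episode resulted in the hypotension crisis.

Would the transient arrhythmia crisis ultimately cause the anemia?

No

The transient arrhythmia crisis leads to the progressive inflammation exacerbation, the systemic arrhythmia episode, the hypotension crisis; the anemia is not among them.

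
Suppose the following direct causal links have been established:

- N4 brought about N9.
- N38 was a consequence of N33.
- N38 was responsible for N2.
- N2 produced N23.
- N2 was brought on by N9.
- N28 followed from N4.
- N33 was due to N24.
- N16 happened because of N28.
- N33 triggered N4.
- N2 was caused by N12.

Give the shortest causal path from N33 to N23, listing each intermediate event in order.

N33 → N38
N38 → N2
N2 → N23
Length: 3 steps.

N33 → N38 → N2 → N23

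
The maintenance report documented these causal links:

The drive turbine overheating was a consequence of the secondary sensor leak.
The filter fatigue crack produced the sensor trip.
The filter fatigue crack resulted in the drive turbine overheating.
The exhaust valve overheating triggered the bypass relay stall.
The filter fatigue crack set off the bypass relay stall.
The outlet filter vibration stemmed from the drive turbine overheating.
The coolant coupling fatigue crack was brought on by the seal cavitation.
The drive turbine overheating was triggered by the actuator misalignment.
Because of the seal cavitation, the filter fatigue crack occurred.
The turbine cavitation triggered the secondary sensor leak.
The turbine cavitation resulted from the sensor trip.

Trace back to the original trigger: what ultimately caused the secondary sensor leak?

Tracing upstream from the secondary sensor leak: the secondary sensor leak ← the turbine cavitation ← the sensor trip ← the filter fatigue crack ← the seal cavitation.
The seal cavitation has no stated cause, so it is the root.

the seal cavitation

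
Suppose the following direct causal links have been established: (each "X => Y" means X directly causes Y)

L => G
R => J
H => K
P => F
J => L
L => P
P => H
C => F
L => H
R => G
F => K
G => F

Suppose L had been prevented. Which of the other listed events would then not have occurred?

H, P

Downstream of L: P, H, G, F, K.
Of those, still caused via another path: G, F, K.
The remainder have no surviving cause.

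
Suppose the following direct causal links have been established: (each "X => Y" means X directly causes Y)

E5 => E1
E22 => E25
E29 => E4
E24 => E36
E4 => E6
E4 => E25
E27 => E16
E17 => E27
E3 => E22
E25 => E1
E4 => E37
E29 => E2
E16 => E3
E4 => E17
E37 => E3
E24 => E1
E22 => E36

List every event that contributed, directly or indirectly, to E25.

Immediate causes of E25: E4, E22.
Further upstream: E29, E37, E17, E27, E16, E3.

E16, E17, E22, E27, E29, E3, E37, E4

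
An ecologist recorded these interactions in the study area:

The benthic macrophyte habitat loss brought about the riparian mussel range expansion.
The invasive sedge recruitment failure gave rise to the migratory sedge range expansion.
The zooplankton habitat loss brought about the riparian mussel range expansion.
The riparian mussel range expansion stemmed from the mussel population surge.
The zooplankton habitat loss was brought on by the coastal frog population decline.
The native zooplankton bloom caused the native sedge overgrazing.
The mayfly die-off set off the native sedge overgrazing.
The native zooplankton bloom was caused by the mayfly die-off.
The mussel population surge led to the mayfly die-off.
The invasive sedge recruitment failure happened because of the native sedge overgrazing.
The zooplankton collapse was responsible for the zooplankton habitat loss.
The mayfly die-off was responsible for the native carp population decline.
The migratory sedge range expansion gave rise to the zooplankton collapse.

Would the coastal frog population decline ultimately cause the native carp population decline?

No

The coastal frog population decline leads to the zooplankton habitat loss, the riparian mussel range expansion; the native carp population decline is not among them.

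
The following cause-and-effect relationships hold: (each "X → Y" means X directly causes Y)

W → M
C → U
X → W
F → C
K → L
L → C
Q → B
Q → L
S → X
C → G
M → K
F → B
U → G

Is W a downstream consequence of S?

Yes

There is a causal chain: S → X → W.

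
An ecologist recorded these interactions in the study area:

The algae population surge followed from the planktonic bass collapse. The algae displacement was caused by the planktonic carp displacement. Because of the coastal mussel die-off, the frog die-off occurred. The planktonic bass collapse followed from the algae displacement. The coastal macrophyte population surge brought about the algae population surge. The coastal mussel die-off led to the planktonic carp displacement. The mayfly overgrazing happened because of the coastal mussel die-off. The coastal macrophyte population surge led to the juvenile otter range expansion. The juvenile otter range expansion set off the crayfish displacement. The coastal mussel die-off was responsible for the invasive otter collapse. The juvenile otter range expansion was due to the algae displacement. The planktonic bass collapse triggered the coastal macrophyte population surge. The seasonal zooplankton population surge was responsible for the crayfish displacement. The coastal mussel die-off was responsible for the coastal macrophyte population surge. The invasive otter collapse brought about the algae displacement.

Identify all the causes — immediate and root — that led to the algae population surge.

Immediate causes of the algae population surge: the planktonic bass collapse, the coastal macrophyte population surge.
Further upstream: the coastal mussel die-off, the planktonic carp displacement, the invasive otter collapse, the algae displacement.

the algae displacement, the coastal macrophyte population surge, the coastal mussel die-off, the invasive otter collapse, the planktonic bass collapse, the planktonic carp displacement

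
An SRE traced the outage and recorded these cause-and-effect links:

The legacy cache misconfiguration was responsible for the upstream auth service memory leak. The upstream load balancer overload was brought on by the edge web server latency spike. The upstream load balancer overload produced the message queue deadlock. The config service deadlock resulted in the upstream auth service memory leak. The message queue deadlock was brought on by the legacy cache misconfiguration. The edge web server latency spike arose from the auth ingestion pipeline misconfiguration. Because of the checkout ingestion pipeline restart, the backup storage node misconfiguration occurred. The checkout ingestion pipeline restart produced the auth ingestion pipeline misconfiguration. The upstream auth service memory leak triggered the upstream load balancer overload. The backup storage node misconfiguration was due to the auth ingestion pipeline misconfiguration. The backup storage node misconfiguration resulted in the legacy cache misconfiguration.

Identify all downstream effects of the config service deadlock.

Direct effects: the upstream auth service memory leak.
2 steps out: the upstream load balancer overload.
3 steps out: the message queue deadlock.
Not reachable from it: the checkout ingestion pipeline restart, the auth ingestion pipeline misconfiguration, the edge web server latency spike, the backup storage node misconfiguration, the legacy cache misconfiguration.

the message queue deadlock, the upstream auth service memory leak, the upstream load balancer overload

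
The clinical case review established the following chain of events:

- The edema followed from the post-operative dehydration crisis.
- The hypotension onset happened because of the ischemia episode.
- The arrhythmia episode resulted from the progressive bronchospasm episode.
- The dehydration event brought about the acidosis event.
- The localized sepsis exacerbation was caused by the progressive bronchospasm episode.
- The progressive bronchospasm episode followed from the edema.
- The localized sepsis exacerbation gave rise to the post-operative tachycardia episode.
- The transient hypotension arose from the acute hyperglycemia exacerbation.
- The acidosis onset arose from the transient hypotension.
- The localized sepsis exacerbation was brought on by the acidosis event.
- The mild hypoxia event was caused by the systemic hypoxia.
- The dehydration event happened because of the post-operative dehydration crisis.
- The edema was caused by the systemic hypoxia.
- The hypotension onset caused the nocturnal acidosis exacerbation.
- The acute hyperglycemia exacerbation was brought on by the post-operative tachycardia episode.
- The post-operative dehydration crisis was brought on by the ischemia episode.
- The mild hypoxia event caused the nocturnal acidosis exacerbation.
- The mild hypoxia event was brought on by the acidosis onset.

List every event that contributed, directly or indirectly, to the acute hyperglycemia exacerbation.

Immediate cause of the acute hyperglycemia exacerbation: the post-operative tachycardia episode.
Further upstream: the ischemia episode, the systemic hypoxia, the post-operative dehydration crisis, the dehydration event, the edema, the acidosis event, the progressive bronchospasm episode, the localized sepsis exacerbation.

the acidosis event, the dehydration event, the edema, the ischemia episode, the localized sepsis exacerbation, the post-operative dehydration crisis, the post-operative tachycardia episode, the progressive bronchospasm episode, the systemic hypoxia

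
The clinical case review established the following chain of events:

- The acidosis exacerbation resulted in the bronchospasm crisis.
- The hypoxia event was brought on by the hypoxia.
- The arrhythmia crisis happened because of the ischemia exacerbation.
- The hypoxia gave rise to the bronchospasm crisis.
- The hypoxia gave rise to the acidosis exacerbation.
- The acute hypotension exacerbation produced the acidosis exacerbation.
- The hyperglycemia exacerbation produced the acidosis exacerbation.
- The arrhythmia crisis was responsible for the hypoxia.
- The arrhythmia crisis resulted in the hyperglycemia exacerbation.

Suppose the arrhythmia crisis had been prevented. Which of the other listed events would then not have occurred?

Downstream of the arrhythmia crisis: the hyperglycemia exacerbation, the hypoxia, the hypoxia event, the acidosis exacerbation, the bronchospasm crisis.
Of those, still caused via another path: the acidosis exacerbation, the bronchospasm crisis.
The remainder have no surviving cause.

the hyperglycemia exacerbation, the hypoxia, the hypoxia event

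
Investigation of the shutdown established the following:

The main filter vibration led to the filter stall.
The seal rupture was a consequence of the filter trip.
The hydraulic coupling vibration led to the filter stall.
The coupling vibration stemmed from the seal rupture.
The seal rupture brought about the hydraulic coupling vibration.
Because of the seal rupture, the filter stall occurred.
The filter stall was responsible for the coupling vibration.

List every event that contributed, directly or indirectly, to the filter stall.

Immediate causes of the filter stall: the seal rupture, the hydraulic coupling vibration, the main filter vibration.
Further upstream: the filter trip.

the filter trip, the hydraulic coupling vibration, the main filter vibration, the seal rupture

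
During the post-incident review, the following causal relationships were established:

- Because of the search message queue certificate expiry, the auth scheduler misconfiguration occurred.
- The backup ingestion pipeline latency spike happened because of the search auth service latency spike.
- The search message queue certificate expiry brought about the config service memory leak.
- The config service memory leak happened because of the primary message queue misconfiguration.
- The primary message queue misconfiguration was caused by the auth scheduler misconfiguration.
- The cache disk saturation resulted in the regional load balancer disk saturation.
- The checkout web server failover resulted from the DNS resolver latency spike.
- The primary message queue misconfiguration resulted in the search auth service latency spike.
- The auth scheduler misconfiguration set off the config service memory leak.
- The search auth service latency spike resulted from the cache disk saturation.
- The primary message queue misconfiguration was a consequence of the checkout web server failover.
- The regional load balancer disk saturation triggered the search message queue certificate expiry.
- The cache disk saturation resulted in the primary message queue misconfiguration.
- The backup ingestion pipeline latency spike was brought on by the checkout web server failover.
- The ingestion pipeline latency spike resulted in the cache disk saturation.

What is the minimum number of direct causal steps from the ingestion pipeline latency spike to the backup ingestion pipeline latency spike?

Shortest chain: the ingestion pipeline latency spike → the cache disk saturation → the search auth service latency spike → the backup ingestion pipeline latency spike.

3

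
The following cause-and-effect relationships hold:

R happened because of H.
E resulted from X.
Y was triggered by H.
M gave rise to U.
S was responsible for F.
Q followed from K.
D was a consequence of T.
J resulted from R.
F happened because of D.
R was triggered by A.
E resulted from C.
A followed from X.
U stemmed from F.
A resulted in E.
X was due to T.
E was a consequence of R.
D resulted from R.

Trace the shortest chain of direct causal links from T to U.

T → D → F → U

T → D
D → F
F → U
Length: 3 steps.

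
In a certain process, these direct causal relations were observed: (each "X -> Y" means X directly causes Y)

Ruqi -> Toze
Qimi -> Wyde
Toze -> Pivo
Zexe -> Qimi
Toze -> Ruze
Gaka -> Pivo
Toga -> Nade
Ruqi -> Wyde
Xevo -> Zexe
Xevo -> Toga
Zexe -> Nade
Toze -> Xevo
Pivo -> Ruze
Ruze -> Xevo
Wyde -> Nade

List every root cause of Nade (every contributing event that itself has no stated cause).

Tracing upstream from Nade: Nade ← Wyde ← Ruqi.
A separate upstream branch: Nade ← Zexe ← Xevo ← Ruze ← Pivo ← Gaka.
Each of those chain origins has no stated cause.

Gaka, Ruqi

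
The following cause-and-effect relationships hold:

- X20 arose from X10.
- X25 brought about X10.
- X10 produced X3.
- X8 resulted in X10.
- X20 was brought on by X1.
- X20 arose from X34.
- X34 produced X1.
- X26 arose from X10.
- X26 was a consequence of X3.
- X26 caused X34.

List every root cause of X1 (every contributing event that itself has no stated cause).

X25, X8

Tracing upstream from X1: X1 ← X34 ← X26 ← X10 ← X8.
A separate upstream branch: X1 ← X34 ← X26 ← X10 ← X25.
Each of those chain origins has no stated cause.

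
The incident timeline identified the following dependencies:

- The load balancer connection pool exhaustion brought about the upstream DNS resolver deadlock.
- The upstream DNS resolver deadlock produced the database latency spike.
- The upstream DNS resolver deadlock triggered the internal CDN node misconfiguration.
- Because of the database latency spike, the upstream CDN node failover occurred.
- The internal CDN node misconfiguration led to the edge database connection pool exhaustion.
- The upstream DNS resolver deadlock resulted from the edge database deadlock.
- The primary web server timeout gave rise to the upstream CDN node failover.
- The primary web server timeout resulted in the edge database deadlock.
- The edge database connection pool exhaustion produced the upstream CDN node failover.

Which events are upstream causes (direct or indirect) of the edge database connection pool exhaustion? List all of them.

Immediate cause of the edge database connection pool exhaustion: the internal CDN node misconfiguration.
Further upstream: the load balancer connection pool exhaustion, the primary web server timeout, the edge database deadlock, the upstream DNS resolver deadlock.

the edge database deadlock, the internal CDN node misconfiguration, the load balancer connection pool exhaustion, the primary web server timeout, the upstream DNS resolver deadlock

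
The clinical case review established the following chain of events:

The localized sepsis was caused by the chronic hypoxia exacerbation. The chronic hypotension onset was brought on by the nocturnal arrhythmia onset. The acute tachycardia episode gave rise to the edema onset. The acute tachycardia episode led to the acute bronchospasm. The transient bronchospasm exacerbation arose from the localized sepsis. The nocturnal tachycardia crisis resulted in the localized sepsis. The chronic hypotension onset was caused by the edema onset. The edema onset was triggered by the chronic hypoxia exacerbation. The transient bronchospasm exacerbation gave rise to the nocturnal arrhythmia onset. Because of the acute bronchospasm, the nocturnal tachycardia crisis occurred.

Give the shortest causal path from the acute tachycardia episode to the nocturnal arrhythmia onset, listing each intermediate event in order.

the acute tachycardia episode → the acute bronchospasm
the acute bronchospasm → the nocturnal tachycardia crisis
the nocturnal tachycardia crisis → the localized sepsis
the localized sepsis → the transient bronchospasm exacerbation
the transient bronchospasm exacerbation → the nocturnal arrhythmia onset
Length: 5 steps.

the acute tachycardia episode → the acute bronchospasm → the nocturnal tachycardia crisis → the localized sepsis → the transient bronchospasm exacerbation → the nocturnal arrhythmia onset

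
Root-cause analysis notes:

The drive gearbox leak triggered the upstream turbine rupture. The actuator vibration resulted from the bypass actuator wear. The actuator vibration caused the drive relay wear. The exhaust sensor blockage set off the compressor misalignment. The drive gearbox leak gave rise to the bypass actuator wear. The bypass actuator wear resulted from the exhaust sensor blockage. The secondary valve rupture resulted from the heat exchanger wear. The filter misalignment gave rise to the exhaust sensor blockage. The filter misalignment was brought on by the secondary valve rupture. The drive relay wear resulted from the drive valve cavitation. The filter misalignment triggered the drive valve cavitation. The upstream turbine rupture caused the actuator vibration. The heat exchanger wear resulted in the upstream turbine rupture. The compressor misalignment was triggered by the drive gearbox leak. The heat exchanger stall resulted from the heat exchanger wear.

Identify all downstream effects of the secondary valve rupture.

Direct effects: the filter misalignment.
2 steps out: the exhaust sensor blockage, the drive valve cavitation.
3 steps out: the bypass actuator wear, the compressor misalignment, the drive relay wear.
4 steps out: the actuator vibration.
Not reachable from it: the heat exchanger wear, the drive gearbox leak, the upstream turbine rupture, the heat exchanger stall.

the actuator vibration, the bypass actuator wear, the compressor misalignment, the drive relay wear, the drive valve cavitation, the exhaust sensor blockage, the filter misalignment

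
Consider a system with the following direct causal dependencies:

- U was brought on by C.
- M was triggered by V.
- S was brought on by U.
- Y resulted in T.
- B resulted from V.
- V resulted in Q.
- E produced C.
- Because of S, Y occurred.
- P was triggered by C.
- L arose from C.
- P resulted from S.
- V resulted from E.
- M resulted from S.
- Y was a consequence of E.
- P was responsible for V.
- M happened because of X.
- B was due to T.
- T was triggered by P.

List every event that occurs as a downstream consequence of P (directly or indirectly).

Direct effects: V, T.
2 steps out: Q, M, B.
Not reachable from it: E, C, U, S, L, Y, X.

B, M, Q, T, V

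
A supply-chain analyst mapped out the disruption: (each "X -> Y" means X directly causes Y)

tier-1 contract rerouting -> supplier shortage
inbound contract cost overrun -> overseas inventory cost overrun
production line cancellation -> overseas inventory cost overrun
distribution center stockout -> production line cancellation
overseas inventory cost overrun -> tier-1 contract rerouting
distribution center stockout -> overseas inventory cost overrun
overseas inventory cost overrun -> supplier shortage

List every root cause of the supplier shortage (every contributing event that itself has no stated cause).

Tracing upstream from the supplier shortage: the supplier shortage ← the overseas inventory cost overrun ← the distribution center stockout.
A separate upstream branch: the supplier shortage ← the overseas inventory cost overrun ← the inbound contract cost overrun.
Each of those chain origins has no stated cause.

the distribution center stockout, the inbound contract cost overrun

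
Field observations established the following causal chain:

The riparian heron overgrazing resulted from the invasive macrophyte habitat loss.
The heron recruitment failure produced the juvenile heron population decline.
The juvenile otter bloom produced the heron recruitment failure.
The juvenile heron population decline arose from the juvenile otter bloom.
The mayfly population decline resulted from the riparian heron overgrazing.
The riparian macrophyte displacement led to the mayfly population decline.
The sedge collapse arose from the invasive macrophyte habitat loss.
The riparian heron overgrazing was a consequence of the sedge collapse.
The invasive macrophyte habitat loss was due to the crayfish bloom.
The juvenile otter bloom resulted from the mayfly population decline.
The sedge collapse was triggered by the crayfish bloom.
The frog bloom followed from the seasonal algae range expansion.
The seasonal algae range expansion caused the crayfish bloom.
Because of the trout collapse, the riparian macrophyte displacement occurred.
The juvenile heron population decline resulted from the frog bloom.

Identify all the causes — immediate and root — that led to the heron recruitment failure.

the crayfish bloom, the invasive macrophyte habitat loss, the juvenile otter bloom, the mayfly population decline, the riparian heron overgrazing, the riparian macrophyte displacement, the seasonal algae range expansion, the sedge collapse, the trout collapse

Immediate cause of the heron recruitment failure: the juvenile otter bloom.
Further upstream: the trout collapse, the seasonal algae range expansion, the crayfish bloom, the invasive macrophyte habitat loss, the sedge collapse, the riparian heron overgrazing, the riparian macrophyte displacement, the mayfly population decline.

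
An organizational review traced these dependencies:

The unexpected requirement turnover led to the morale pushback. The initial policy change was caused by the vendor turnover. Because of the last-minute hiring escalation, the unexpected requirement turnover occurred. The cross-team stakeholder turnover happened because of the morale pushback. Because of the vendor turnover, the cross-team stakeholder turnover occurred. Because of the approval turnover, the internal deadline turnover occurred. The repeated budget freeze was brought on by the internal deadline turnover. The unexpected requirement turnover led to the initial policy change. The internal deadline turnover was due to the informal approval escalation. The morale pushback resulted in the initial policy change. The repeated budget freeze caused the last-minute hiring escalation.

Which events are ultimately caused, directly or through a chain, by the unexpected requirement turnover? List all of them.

the cross-team stakeholder turnover, the initial policy change, the morale pushback

Direct effects: the morale pushback, the initial policy change.
2 steps out: the cross-team stakeholder turnover.
Not reachable from it: the informal approval escalation, the approval turnover, the internal deadline turnover, the repeated budget freeze, the last-minute hiring escalation, the vendor turnover.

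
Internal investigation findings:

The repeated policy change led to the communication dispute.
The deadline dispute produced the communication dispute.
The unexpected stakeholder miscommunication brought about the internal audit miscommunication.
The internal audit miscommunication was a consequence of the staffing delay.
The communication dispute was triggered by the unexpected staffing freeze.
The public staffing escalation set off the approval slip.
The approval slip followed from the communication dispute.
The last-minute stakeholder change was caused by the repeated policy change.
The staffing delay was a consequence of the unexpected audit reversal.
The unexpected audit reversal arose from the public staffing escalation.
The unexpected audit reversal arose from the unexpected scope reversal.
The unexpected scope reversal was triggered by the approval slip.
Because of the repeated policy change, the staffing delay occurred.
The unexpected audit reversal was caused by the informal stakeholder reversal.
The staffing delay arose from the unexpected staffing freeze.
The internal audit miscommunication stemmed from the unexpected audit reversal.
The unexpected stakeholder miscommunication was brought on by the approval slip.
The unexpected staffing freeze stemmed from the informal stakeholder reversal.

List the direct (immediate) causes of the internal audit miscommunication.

Upstream contributors include the deadline dispute, the repeated policy change, the public staffing escalation, the informal stakeholder reversal, the unexpected staffing freeze, the communication dispute, the approval slip, the unexpected scope reversal, but only the staffing delay, the unexpected audit reversal, the unexpected stakeholder miscommunication feed directly into the internal audit miscommunication.

the staffing delay, the unexpected audit reversal, the unexpected stakeholder miscommunication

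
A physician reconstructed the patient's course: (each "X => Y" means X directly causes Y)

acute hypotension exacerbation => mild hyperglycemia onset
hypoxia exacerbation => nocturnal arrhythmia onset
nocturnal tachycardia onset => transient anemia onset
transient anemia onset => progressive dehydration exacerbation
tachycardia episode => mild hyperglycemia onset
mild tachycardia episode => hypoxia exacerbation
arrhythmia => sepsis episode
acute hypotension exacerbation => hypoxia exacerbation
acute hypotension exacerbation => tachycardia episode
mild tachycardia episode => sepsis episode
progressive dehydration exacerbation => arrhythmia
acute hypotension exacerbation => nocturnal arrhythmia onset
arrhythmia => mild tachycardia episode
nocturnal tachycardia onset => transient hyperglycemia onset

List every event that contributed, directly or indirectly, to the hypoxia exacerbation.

the acute hypotension exacerbation, the arrhythmia, the mild tachycardia episode, the nocturnal tachycardia onset, the progressive dehydration exacerbation, the transient anemia onset

Immediate causes of the hypoxia exacerbation: the acute hypotension exacerbation, the mild tachycardia episode.
Further upstream: the nocturnal tachycardia onset, the transient anemia onset, the progressive dehydration exacerbation, the arrhythmia.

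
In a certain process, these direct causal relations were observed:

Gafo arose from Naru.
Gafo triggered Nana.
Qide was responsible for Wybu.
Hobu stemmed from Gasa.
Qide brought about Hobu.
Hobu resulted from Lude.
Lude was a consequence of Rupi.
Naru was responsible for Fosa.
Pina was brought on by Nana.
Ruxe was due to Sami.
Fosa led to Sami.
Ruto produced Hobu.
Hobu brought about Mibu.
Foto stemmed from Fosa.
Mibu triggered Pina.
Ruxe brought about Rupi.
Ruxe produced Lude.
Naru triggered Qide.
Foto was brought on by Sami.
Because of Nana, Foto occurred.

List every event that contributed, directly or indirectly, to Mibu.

Immediate cause of Mibu: Hobu.
Further upstream: Naru, Fosa, Gasa, Qide, Ruto, Sami, Ruxe, Rupi, Lude.

Fosa, Gasa, Hobu, Lude, Naru, Qide, Rupi, Ruto, Ruxe, Sami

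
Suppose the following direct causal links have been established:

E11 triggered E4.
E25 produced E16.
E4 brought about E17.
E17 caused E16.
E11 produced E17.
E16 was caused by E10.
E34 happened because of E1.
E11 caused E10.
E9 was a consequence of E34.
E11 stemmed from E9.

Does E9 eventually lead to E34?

E9 leads to E11, E10, E4, E17, E16; E34 is not among them.

No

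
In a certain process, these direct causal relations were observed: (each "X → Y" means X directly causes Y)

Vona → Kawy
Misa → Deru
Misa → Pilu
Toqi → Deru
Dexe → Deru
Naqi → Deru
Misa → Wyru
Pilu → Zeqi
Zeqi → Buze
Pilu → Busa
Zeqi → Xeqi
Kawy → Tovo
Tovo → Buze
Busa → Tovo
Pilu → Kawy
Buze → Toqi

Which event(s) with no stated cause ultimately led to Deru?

Dexe, Misa, Naqi, Vona

Tracing upstream from Deru: Deru ← Misa.
A separate upstream branch: Deru ← Toqi ← Buze ← Tovo ← Kawy ← Vona.
A separate upstream branch: Deru ← Naqi.
A separate upstream branch: Deru ← Dexe.
Each of those chain origins has no stated cause.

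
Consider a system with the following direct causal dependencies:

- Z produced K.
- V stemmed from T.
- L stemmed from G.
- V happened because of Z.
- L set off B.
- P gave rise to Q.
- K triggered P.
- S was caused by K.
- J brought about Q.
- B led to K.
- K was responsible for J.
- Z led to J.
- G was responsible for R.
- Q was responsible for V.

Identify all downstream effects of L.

B, J, K, P, Q, S, V

Direct effects: B.
2 steps out: K.
3 steps out: J, P, S.
4 steps out: Q.
5 steps out: V.
Not reachable from it: G, T, Z, R.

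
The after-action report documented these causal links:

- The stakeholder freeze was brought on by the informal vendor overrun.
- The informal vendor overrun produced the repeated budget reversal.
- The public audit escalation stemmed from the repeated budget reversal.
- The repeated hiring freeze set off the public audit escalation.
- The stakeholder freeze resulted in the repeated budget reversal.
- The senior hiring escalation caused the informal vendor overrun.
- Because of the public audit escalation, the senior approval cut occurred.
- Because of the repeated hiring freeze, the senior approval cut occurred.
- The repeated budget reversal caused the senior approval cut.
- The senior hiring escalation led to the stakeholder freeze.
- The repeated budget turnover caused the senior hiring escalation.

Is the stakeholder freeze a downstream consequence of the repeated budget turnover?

There is a causal chain: the repeated budget turnover → the senior hiring escalation → the stakeholder freeze.

Yes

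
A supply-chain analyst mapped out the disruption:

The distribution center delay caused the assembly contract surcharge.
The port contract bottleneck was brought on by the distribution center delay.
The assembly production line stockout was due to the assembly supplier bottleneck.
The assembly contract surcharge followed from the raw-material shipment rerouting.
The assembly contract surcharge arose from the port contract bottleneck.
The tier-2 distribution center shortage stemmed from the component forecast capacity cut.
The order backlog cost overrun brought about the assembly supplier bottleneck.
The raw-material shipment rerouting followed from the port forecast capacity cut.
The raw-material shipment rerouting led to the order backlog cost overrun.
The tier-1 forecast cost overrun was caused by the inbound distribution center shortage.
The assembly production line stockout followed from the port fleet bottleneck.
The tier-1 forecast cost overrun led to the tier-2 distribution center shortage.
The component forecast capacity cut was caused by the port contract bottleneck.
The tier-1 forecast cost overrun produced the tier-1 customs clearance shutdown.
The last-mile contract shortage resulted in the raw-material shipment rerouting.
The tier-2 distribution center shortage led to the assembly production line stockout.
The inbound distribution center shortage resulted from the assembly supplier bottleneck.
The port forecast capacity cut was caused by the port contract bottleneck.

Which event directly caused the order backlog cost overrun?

Upstream contributors include the distribution center delay, the last-mile contract shortage, the port contract bottleneck, the port forecast capacity cut, but only the raw-material shipment rerouting feeds directly into the order backlog cost overrun.

the raw-material shipment rerouting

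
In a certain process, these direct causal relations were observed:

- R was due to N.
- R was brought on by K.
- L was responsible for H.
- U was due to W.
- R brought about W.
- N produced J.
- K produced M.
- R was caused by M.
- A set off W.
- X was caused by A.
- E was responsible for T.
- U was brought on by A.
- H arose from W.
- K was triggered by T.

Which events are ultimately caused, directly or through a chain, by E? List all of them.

Direct effects: T.
2 steps out: K.
3 steps out: M, R.
4 steps out: W.
5 steps out: H, U.
Not reachable from it: N, J, A, X, L.

H, K, M, R, T, U, W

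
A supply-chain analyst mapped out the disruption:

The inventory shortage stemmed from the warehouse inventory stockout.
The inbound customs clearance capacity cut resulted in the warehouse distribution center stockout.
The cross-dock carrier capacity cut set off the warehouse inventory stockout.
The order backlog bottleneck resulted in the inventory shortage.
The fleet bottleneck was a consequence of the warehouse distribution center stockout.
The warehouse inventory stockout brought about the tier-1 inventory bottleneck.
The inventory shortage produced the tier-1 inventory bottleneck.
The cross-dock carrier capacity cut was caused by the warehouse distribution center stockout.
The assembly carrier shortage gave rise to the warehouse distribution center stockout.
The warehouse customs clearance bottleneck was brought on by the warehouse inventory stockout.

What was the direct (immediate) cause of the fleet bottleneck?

the warehouse distribution center stockout

Upstream contributors include the assembly carrier shortage, the inbound customs clearance capacity cut, but only the warehouse distribution center stockout feeds directly into the fleet bottleneck.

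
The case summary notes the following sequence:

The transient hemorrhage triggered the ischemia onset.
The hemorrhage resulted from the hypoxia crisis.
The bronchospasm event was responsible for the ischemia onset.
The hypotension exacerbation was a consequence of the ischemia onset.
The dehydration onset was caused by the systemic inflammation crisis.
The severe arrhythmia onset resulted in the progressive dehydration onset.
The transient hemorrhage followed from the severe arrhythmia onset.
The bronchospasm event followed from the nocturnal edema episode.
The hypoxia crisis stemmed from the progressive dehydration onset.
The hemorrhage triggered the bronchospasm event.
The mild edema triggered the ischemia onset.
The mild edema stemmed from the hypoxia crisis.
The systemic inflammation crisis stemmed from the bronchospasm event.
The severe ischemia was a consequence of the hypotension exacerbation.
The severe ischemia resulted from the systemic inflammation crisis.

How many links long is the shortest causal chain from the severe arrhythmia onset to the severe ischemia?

Shortest chain: the severe arrhythmia onset → the transient hemorrhage → the ischemia onset → the hypotension exacerbation → the severe ischemia.

4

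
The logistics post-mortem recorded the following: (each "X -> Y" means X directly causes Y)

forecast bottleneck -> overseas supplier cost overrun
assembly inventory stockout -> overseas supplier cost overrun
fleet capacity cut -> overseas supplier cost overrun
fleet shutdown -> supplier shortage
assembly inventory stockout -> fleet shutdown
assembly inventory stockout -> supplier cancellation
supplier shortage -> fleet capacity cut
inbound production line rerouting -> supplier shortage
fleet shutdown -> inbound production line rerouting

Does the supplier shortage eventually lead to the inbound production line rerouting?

The supplier shortage leads to the fleet capacity cut, the overseas supplier cost overrun; the inbound production line rerouting is not among them.

No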